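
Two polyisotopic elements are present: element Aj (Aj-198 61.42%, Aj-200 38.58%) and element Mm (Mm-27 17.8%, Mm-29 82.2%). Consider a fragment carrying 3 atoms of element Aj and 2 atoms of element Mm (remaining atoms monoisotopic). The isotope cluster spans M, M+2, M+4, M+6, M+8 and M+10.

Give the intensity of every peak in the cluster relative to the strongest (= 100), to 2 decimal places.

Element Aj pattern (n=3): 0.23170182 : 0.43661947 : 0.27425561 : 0.0574231
Element Mm pattern (n=2): 0.031684 : 0.292632 : 0.675684
Convolve the two distributions (both contribute in 2-u steps):
  M: 0.23170182×0.031684 = 0.007341
  M+2: 0.23170182×0.292632 + 0.43661947×0.031684 = 0.081637
  M+4: 0.23170182×0.675684 + 0.43661947×0.292632 + 0.27425561×0.031684 = 0.293016
  M+6: 0.43661947×0.675684 + 0.27425561×0.292632 + 0.0574231×0.031684 = 0.377092
  M+8: 0.27425561×0.675684 + 0.0574231×0.292632 = 0.202114
  M+10: 0.0574231×0.675684 = 0.038800
Scale to base peak (0.377092) = 100: 1.95 : 21.65 : 77.70 : 100.00 : 53.60 : 10.29

1.95 : 21.65 : 77.70 : 100.00 : 53.60 : 10.29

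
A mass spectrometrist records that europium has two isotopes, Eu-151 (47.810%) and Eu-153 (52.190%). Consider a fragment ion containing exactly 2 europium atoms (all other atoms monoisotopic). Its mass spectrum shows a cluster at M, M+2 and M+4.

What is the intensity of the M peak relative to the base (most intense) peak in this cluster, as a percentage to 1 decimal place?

Term probabilities: M 0.2286, M+2 0.4990, M+4 0.2724. Base peak = M+2.
P(M+2) = C(2,1) × 0.47810^1 × 0.52190^1 = 2 × 0.4781 × 0.5219 = 0.499041 (base)
P(M) = C(2,0) × 0.47810^2 × 0.52190^0 = 1 × 0.22857961 × 1.0000 = 0.228580
Relative intensity = 0.228580 / 0.499041 × 100 = 45.8

45.8%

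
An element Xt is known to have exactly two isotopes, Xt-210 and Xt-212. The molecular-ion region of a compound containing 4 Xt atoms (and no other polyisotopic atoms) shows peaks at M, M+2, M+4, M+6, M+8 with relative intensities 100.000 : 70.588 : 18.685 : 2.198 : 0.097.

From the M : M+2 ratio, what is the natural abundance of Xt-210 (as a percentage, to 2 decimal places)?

85.00%

Write p for the Xt-210 fraction. I(M+2)/I(M) = [C(4,1)·p^3·(1−p)] / p^4 = 4·(1−p)/p = 70.588/100.000 = 0.7059
(1−p)/p = 0.7059/4 = 0.1765  ⇒  p = 1/(1 + 0.1765) = 0.8500
Xt-210: 85.00%, Xt-212: 15.00%.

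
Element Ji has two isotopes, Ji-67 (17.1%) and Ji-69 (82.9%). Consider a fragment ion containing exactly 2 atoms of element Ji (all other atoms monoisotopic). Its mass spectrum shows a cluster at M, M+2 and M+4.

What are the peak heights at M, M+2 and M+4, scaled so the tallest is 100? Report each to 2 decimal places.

4.25 : 41.25 : 100.00

Each Ji atom is independently Ji-67 (p = 0.171) or Ji-69 (q = 0.829); the cluster is the binomial expansion (p + q)^2.
P(M) = 0.171^2 = 0.029241
P(M+2) = 2 × 0.171^1 × 0.829^1 = 0.283518
P(M+4) = 0.829^2 = 0.687241
The M+4 peak is largest (0.687241); scaling to 100 gives 4.25 : 41.25 : 100.00.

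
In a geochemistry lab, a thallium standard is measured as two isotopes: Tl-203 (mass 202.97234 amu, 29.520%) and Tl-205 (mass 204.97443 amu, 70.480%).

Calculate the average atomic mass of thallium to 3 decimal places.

Weight each isotope mass by its fractional abundance: 0.29520 × 202.97234 + 0.70480 × 204.97443
= 59.917435 + 144.465978 = 204.383413 amu

204.383 amu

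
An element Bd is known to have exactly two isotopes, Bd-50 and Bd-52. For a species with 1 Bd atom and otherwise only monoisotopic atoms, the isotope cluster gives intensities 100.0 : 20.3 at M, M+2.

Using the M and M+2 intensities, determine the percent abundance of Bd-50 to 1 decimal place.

83.1%

If p is the fraction of Bd that is Bd-50, then I(M+2)/I(M) = [C(1,1)·p^0·(1−p)] / p^1 = 1·(1−p)/p = 20.3/100.0 = 0.2030
(1−p)/p = 0.2030/1 = 0.2030  ⇒  p = 1/(1 + 0.2030) = 0.8313
Bd-50: 83.1%, Bd-52: 16.9%.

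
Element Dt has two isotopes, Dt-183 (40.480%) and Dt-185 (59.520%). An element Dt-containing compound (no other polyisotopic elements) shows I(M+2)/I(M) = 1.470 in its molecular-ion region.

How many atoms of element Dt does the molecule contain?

1

For n independent Dt atoms, I(M+2)/I(M) = n · (abundance Dt-185) / (abundance Dt-183) = n · 0.59520/0.40480.
n = 1.470 × 0.40480/0.59520 = 1.00 ≈ 1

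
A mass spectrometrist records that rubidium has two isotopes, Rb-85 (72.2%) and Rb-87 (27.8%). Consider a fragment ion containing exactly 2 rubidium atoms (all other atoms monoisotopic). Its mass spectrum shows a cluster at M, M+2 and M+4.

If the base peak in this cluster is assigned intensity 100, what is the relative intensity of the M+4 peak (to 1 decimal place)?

Binomial terms of (0.722 + 0.278)^2: M 0.5213, M+2 0.4014, M+4 0.0773 → M is the base peak.
P(M) = C(2,0) × 0.722^2 × 0.278^0 = 1 × 0.521284 × 1.0000 = 0.521284 (base)
P(M+4) = C(2,2) × 0.722^0 × 0.278^2 = 1 × 1.0000 × 0.077284 = 0.077284
Relative intensity = 0.077284 / 0.521284 × 100 = 14.8

14.8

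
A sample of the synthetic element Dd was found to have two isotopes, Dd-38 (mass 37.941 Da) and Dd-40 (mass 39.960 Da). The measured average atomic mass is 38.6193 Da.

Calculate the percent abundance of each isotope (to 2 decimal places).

Dd-38: 66.40%, Dd-40: 33.60%

Writing the weighted mean with unknown fraction x of Dd-38:
37.941·x + 39.960·(1 − x) = 38.6193
(37.941 − 39.960)·x = 38.6193 − 39.960
x = -1.3407 / -2.019 = 0.66404 → 66.40% Dd-38, 33.60% Dd-40.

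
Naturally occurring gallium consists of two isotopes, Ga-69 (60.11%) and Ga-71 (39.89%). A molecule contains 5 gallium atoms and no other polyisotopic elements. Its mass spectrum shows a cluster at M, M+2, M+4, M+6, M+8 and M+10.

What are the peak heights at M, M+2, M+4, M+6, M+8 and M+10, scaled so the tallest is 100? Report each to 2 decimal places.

Each Ga atom is independently Ga-69 (p = 0.6011) or Ga-71 (q = 0.3989); the cluster is the binomial expansion (p + q)^5.
P(M) = 0.6011^5 = 0.078475
P(M+2) = 5 × 0.6011^4 × 0.3989^1 = 0.260388
P(M+4) = 10 × 0.6011^3 × 0.3989^2 = 0.345596
P(M+6) = 10 × 0.6011^2 × 0.3989^3 = 0.229343
P(M+8) = 5 × 0.6011^1 × 0.3989^4 = 0.076098
P(M+10) = 0.3989^5 = 0.010100
The M+4 peak is largest (0.345596); scaling to 100 gives 22.71 : 75.34 : 100.00 : 66.36 : 22.02 : 2.92.

22.71 : 75.34 : 100.00 : 66.36 : 22.02 : 2.92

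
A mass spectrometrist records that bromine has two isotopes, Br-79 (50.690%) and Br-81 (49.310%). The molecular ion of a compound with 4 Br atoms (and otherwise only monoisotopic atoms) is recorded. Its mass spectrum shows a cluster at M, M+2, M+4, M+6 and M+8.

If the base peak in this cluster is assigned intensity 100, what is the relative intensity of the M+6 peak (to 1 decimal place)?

64.9

Binomial terms of (0.50690 + 0.49310)^4: M 0.0660, M+2 0.2569, M+4 0.3749, M+6 0.2431, M+8 0.0591 → M+4 is the base peak.
P(M+4) = C(4,2) × 0.50690^2 × 0.49310^2 = 6 × 0.25694761 × 0.24314761 = 0.374857 (base)
P(M+6) = C(4,3) × 0.50690^1 × 0.49310^3 = 4 × 0.5069 × 0.11989609 = 0.243101
Relative intensity = 0.243101 / 0.374857 × 100 = 64.9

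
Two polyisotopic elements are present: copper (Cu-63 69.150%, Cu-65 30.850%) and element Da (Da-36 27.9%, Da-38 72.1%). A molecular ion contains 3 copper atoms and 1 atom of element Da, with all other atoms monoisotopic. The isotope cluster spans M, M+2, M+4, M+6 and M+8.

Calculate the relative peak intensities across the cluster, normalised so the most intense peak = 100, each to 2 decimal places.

24.66 : 96.72 : 100.00 : 40.23 : 5.66

Copper pattern (n=3): 0.33065611 : 0.44254842 : 0.19743483 : 0.02936064
Element Da pattern (n=1): 0.2790 : 0.7210
Convolve the two distributions (both contribute in 2-u steps):
  M: 0.33065611×0.2790 = 0.092253
  M+2: 0.33065611×0.7210 + 0.44254842×0.2790 = 0.361874
  M+4: 0.44254842×0.7210 + 0.19743483×0.2790 = 0.374162
  M+6: 0.19743483×0.7210 + 0.02936064×0.2790 = 0.150542
  M+8: 0.02936064×0.7210 = 0.021169
Scale to base peak (0.374162) = 100: 24.66 : 96.72 : 100.00 : 40.23 : 5.66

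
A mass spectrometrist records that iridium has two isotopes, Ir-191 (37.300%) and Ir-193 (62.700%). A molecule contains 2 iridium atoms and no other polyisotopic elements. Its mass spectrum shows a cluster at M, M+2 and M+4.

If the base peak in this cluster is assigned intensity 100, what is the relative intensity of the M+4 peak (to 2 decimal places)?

84.05

Binomial terms of (0.37300 + 0.62700)^2: M 0.1391, M+2 0.4677, M+4 0.3931 → M+2 is the base peak.
P(M+2) = C(2,1) × 0.37300^1 × 0.62700^1 = 2 × 0.3730 × 0.6270 = 0.467742 (base)
P(M+4) = C(2,2) × 0.37300^0 × 0.62700^2 = 1 × 1.0000 × 0.393129 = 0.393129
Relative intensity = 0.393129 / 0.467742 × 100 = 84.05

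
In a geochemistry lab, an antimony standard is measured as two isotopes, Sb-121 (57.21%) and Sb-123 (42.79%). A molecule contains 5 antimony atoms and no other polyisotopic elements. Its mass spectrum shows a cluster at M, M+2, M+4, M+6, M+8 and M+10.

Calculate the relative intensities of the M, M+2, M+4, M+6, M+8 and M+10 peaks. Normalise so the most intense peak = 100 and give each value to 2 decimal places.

Each Sb atom is independently Sb-121 (p = 0.5721) or Sb-123 (q = 0.4279); the cluster is the binomial expansion (p + q)^5.
P(M) = 0.5721^5 = 0.061286
P(M+2) = 5 × 0.5721^4 × 0.4279^1 = 0.229192
P(M+4) = 10 × 0.5721^3 × 0.4279^2 = 0.342847
P(M+6) = 10 × 0.5721^2 × 0.4279^3 = 0.256431
P(M+8) = 5 × 0.5721^1 × 0.4279^4 = 0.095898
P(M+10) = 0.4279^5 = 0.014345
The M+4 peak is largest (0.342847); scaling to 100 gives 17.88 : 66.85 : 100.00 : 74.79 : 27.97 : 4.18.

17.88 : 66.85 : 100.00 : 74.79 : 27.97 : 4.18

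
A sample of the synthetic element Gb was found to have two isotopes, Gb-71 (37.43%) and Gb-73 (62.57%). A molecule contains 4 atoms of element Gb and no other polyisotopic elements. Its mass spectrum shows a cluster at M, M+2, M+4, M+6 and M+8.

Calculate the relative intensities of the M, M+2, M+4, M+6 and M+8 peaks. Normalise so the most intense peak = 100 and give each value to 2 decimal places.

5.35 : 35.79 : 89.73 : 100.00 : 41.79

Each Gb atom is independently Gb-71 (p = 0.3743) or Gb-73 (q = 0.6257); the cluster is the binomial expansion (p + q)^4.
P(M) = 0.3743^4 = 0.019628
P(M+2) = 4 × 0.3743^3 × 0.6257^1 = 0.131246
P(M+4) = 6 × 0.3743^2 × 0.6257^2 = 0.329096
P(M+6) = 4 × 0.3743^1 × 0.6257^3 = 0.366757
P(M+8) = 0.6257^4 = 0.153273
The M+6 peak is largest (0.366757); scaling to 100 gives 5.35 : 35.79 : 89.73 : 100.00 : 41.79.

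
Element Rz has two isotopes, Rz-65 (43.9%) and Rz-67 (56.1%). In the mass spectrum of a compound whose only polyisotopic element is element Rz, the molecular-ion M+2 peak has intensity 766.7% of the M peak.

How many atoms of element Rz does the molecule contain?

For n independent Rz atoms, I(M+2)/I(M) = n · (abundance Rz-67) / (abundance Rz-65) = n · 0.561/0.439.
n = 7.667 × 0.439/0.561 = 6.00 ≈ 6

6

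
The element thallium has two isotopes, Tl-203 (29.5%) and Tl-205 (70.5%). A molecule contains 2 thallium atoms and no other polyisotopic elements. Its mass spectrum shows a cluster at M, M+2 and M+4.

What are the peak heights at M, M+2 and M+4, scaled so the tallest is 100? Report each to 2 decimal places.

Each Tl atom is independently Tl-203 (p = 0.295) or Tl-205 (q = 0.705); the cluster is the binomial expansion (p + q)^2.
P(M) = 0.295^2 = 0.087025
P(M+2) = 2 × 0.295^1 × 0.705^1 = 0.415950
P(M+4) = 0.705^2 = 0.497025
The M+4 peak is largest (0.497025); scaling to 100 gives 17.51 : 83.69 : 100.00.

17.51 : 83.69 : 100.00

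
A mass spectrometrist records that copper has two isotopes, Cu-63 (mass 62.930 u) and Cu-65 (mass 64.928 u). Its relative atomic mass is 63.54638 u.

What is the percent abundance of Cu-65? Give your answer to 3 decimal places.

Writing the weighted mean with unknown fraction x of Cu-63:
62.930·x + 64.928·(1 − x) = 63.54638
(62.930 − 64.928)·x = 63.54638 − 64.928
x = -1.38162 / -1.998 = 0.69150 → 69.150% Cu-63, 30.850% Cu-65.

30.850%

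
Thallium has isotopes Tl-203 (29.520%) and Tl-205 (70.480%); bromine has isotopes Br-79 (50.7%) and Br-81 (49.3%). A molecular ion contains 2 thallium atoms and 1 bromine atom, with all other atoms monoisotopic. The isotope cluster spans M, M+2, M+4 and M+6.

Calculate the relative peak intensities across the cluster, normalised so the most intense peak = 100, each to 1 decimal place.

9.7 : 55.6 : 100.0 : 53.6

Thallium pattern (n=2): 0.08714304 : 0.41611392 : 0.49674304
Bromine pattern (n=1): 0.5070 : 0.4930
Convolve the two distributions (both contribute in 2-u steps):
  M: 0.08714304×0.5070 = 0.044182
  M+2: 0.08714304×0.4930 + 0.41611392×0.5070 = 0.253931
  M+4: 0.41611392×0.4930 + 0.49674304×0.5070 = 0.456993
  M+6: 0.49674304×0.4930 = 0.244894
Scale to base peak (0.456993) = 100: 9.7 : 55.6 : 100.0 : 53.6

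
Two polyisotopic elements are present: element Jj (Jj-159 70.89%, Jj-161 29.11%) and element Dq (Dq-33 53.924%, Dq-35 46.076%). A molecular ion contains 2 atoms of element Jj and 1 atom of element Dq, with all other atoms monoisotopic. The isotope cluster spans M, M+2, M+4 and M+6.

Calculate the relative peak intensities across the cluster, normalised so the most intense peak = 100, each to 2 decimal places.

Element Jj pattern (n=2): 0.50253921 : 0.41272158 : 0.08473921
Element Dq pattern (n=1): 0.53924 : 0.46076
Convolve the two distributions (both contribute in 2-u steps):
  M: 0.50253921×0.53924 = 0.270989
  M+2: 0.50253921×0.46076 + 0.41272158×0.53924 = 0.454106
  M+4: 0.41272158×0.46076 + 0.08473921×0.53924 = 0.235860
  M+6: 0.08473921×0.46076 = 0.039044
Scale to base peak (0.454106) = 100: 59.68 : 100.00 : 51.94 : 8.60

59.68 : 100.00 : 51.94 : 8.60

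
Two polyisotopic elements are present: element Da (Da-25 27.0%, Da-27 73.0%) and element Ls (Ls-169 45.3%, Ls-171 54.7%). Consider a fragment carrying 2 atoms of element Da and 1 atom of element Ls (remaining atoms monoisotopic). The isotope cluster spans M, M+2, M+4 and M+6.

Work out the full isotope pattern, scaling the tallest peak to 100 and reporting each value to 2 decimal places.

7.23 : 47.80 : 100.00 : 63.78

Element Da pattern (n=2): 0.0729 : 0.3942 : 0.5329
Element Ls pattern (n=1): 0.4530 : 0.5470
Convolve the two distributions (both contribute in 2-u steps):
  M: 0.0729×0.4530 = 0.033024
  M+2: 0.0729×0.5470 + 0.3942×0.4530 = 0.218449
  M+4: 0.3942×0.5470 + 0.5329×0.4530 = 0.457031
  M+6: 0.5329×0.5470 = 0.291496
Scale to base peak (0.457031) = 100: 7.23 : 47.80 : 100.00 : 63.78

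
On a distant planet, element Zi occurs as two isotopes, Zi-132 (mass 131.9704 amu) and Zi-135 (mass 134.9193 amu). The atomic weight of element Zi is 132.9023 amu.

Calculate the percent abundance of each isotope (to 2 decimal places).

Let x be the fractional abundance of Zi-132; then Zi-135 has abundance 1 − x.
131.9704·x + 134.9193·(1 − x) = 132.9023
(131.9704 − 134.9193)·x = 132.9023 − 134.9193
x = -2.0170 / -2.9489 = 0.68398 → 68.40% Zi-132, 31.60% Zi-135.

Zi-132: 68.40%, Zi-135: 31.60%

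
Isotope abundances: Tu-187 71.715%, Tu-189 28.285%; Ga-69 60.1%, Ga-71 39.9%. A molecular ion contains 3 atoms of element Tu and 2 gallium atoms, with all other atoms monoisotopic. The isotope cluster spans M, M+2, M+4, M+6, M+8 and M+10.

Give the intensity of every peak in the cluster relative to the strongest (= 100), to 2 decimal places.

39.82 : 100.00 : 98.71 : 47.89 : 11.44 : 1.08

Element Tu pattern (n=3): 0.3688332 : 0.43641276 : 0.17212487 : 0.02262917
Gallium pattern (n=2): 0.361201 : 0.479598 : 0.159201
Convolve the two distributions (both contribute in 2-u steps):
  M: 0.3688332×0.361201 = 0.133223
  M+2: 0.3688332×0.479598 + 0.43641276×0.361201 = 0.334524
  M+4: 0.3688332×0.159201 + 0.43641276×0.479598 + 0.17212487×0.361201 = 0.330193
  M+6: 0.43641276×0.159201 + 0.17212487×0.479598 + 0.02262917×0.361201 = 0.160202
  M+8: 0.17212487×0.159201 + 0.02262917×0.479598 = 0.038255
  M+10: 0.02262917×0.159201 = 0.003603
Scale to base peak (0.334524) = 100: 39.82 : 100.00 : 98.71 : 47.89 : 11.44 : 1.08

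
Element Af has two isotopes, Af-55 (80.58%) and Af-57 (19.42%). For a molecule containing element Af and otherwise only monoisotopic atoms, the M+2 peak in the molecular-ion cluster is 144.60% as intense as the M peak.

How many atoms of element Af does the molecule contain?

6

With n Af atoms, P(M+2)/P(M) = C(n,1)·p^(n−1)q / p^n = n·q/p = n · 0.1942/0.8058.
n = 1.4460 × 0.8058/0.1942 = 6.00 ≈ 6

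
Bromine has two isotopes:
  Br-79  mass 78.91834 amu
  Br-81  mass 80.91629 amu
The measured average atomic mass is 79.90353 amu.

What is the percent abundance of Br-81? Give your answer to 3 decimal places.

49.310%

With x = fraction of Br-79 (so Br-81 is 1 − x):
78.91834·x + 80.91629·(1 − x) = 79.90353
(78.91834 − 80.91629)·x = 79.90353 − 80.91629
x = -1.01276 / -1.99795 = 0.50690 → 50.690% Br-79, 49.310% Br-81.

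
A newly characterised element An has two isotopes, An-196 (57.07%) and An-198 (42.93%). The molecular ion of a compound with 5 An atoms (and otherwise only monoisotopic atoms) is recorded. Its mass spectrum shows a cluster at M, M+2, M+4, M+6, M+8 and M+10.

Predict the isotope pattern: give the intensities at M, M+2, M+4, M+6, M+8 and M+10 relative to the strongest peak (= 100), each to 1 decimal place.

Expanding (0.5707 + 0.4293)^5:
P(M) = 0.5707^5 = 0.060540
P(M+2) = 5 × 0.5707^4 × 0.4293^1 = 0.227700
P(M+4) = 10 × 0.5707^3 × 0.4293^2 = 0.342567
P(M+6) = 10 × 0.5707^2 × 0.4293^3 = 0.257691
P(M+8) = 5 × 0.5707^1 × 0.4293^4 = 0.096922
P(M+10) = 0.4293^5 = 0.014582
The M+4 peak is largest (0.342567); scaling to 100 gives 17.7 : 66.5 : 100.0 : 75.2 : 28.3 : 4.3.

17.7 : 66.5 : 100.0 : 75.2 : 28.3 : 4.3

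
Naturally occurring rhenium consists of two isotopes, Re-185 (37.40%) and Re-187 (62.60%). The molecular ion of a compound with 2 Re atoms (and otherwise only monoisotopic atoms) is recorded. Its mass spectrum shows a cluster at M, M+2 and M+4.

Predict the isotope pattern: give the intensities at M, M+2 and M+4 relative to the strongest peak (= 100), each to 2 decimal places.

The 2 Re atoms are independent, so intensities follow the terms of (0.3740 + 0.6260)^2.
P(M) = 0.3740^2 = 0.139876
P(M+2) = 2 × 0.3740^1 × 0.6260^1 = 0.468248
P(M+4) = 0.6260^2 = 0.391876
The M+2 peak is largest (0.468248); scaling to 100 gives 29.87 : 100.00 : 83.69.

29.87 : 100.00 : 83.69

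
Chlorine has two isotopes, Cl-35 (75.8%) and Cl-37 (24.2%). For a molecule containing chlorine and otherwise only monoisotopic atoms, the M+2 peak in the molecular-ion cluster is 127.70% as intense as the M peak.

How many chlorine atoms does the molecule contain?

4

With n Cl atoms, P(M+2)/P(M) = C(n,1)·p^(n−1)q / p^n = n·q/p = n · 0.242/0.758.
n = 1.2770 × 0.758/0.242 = 4.00 ≈ 4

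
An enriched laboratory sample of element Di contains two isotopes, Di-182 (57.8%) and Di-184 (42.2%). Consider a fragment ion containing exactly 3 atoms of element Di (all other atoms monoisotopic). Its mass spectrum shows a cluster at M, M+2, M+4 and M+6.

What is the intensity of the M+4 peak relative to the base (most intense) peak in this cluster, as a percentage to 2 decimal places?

Binomial terms of (0.578 + 0.422)^3: M 0.1931, M+2 0.4230, M+4 0.3088, M+6 0.0752 → M+2 is the base peak.
P(M+2) = C(3,1) × 0.578^2 × 0.422^1 = 3 × 0.334084 × 0.4220 = 0.422950 (base)
P(M+4) = C(3,2) × 0.578^1 × 0.422^2 = 3 × 0.5780 × 0.178084 = 0.308798
Relative intensity = 0.308798 / 0.422950 × 100 = 73.01

73.01%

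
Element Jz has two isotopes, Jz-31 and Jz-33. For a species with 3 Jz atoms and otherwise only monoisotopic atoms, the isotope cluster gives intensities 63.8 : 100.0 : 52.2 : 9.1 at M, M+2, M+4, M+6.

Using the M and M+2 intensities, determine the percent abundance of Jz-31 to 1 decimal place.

65.7%

If p is the fraction of Jz that is Jz-31, then I(M+2)/I(M) = [C(3,1)·p^2·(1−p)] / p^3 = 3·(1−p)/p = 100.0/63.8 = 1.5674
(1−p)/p = 1.5674/3 = 0.5225  ⇒  p = 1/(1 + 0.5225) = 0.6568
Jz-31: 65.7%, Jz-33: 34.3%.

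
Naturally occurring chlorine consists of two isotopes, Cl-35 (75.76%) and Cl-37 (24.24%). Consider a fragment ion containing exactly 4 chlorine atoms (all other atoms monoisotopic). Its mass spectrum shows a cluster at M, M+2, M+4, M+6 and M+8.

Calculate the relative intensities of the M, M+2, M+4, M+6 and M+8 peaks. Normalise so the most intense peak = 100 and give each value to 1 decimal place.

78.1 : 100.0 : 48.0 : 10.2 : 0.8

Expanding (0.7576 + 0.2424)^4:
P(M) = 0.7576^4 = 0.329428
P(M+2) = 4 × 0.7576^3 × 0.2424^1 = 0.421612
P(M+4) = 6 × 0.7576^2 × 0.2424^2 = 0.202347
P(M+6) = 4 × 0.7576^1 × 0.2424^3 = 0.043162
P(M+8) = 0.2424^4 = 0.003452
The M+2 peak is largest (0.421612); scaling to 100 gives 78.1 : 100.0 : 48.0 : 10.2 : 0.8.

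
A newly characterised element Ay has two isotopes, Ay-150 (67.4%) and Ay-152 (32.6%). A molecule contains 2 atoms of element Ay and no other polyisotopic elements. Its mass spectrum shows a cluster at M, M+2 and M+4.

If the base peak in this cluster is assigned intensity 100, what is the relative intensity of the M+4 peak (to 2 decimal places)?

23.39

Term probabilities: M 0.4543, M+2 0.4394, M+4 0.1063. Base peak = M.
P(M) = C(2,0) × 0.674^2 × 0.326^0 = 1 × 0.454276 × 1.0000 = 0.454276 (base)
P(M+4) = C(2,2) × 0.674^0 × 0.326^2 = 1 × 1.0000 × 0.106276 = 0.106276
Relative intensity = 0.106276 / 0.454276 × 100 = 23.39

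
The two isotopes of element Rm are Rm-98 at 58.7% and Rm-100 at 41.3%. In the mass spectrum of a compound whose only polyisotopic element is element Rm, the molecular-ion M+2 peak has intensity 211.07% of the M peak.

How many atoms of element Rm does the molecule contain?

With n Rm atoms, P(M+2)/P(M) = C(n,1)·p^(n−1)q / p^n = n·q/p = n · 0.413/0.587.
n = 2.1107 × 0.587/0.413 = 3.00 ≈ 3

3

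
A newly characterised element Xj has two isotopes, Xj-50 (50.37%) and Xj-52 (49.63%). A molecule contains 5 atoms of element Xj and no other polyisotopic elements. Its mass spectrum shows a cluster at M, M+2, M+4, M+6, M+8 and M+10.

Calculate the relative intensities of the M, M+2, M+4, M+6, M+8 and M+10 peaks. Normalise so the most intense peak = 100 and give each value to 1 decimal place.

Each Xj atom is independently Xj-50 (p = 0.5037) or Xj-52 (q = 0.4963); the cluster is the binomial expansion (p + q)^5.
P(M) = 0.5037^5 = 0.032423
P(M+2) = 5 × 0.5037^4 × 0.4963^1 = 0.159736
P(M+4) = 10 × 0.5037^3 × 0.4963^2 = 0.314778
P(M+6) = 10 × 0.5037^2 × 0.4963^3 = 0.310154
P(M+8) = 5 × 0.5037^1 × 0.4963^4 = 0.152798
P(M+10) = 0.4963^5 = 0.030111
The M+4 peak is largest (0.314778); scaling to 100 gives 10.3 : 50.7 : 100.0 : 98.5 : 48.5 : 9.6.

10.3 : 50.7 : 100.0 : 98.5 : 48.5 : 9.6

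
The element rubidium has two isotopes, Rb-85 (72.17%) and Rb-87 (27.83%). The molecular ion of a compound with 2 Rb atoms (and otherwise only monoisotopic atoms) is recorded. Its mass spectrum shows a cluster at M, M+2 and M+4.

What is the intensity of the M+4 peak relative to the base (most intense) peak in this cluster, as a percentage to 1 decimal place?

Term probabilities: M 0.5209, M+2 0.4017, M+4 0.0775. Base peak = M.
P(M) = C(2,0) × 0.7217^2 × 0.2783^0 = 1 × 0.52085089 × 1.0000 = 0.520851 (base)
P(M+4) = C(2,2) × 0.7217^0 × 0.2783^2 = 1 × 1.0000 × 0.07745089 = 0.077451
Relative intensity = 0.077451 / 0.520851 × 100 = 14.9

14.9%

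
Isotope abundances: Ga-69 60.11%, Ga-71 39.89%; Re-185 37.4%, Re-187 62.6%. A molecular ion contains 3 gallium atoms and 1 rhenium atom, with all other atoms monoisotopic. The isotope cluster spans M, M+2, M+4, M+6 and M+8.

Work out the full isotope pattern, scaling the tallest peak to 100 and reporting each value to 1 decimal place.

21.5 : 78.8 : 100.0 : 53.8 : 10.5

Gallium pattern (n=3): 0.21719018 : 0.43239309 : 0.28694328 : 0.06347345
Rhenium pattern (n=1): 0.3740 : 0.6260
Convolve the two distributions (both contribute in 2-u steps):
  M: 0.21719018×0.3740 = 0.081229
  M+2: 0.21719018×0.6260 + 0.43239309×0.3740 = 0.297676
  M+4: 0.43239309×0.6260 + 0.28694328×0.3740 = 0.377995
  M+6: 0.28694328×0.6260 + 0.06347345×0.3740 = 0.203366
  M+8: 0.06347345×0.6260 = 0.039734
Scale to base peak (0.377995) = 100: 21.5 : 78.8 : 100.0 : 53.8 : 10.5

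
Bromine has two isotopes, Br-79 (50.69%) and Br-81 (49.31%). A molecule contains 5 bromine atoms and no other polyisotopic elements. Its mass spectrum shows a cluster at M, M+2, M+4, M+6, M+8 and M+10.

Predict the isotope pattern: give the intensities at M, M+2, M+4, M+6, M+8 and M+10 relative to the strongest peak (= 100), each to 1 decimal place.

Expanding (0.5069 + 0.4931)^5:
P(M) = 0.5069^5 = 0.033467
P(M+2) = 5 × 0.5069^4 × 0.4931^1 = 0.162777
P(M+4) = 10 × 0.5069^3 × 0.4931^2 = 0.316692
P(M+6) = 10 × 0.5069^2 × 0.4931^3 = 0.308070
P(M+8) = 5 × 0.5069^1 × 0.4931^4 = 0.149842
P(M+10) = 0.4931^5 = 0.029152
The M+4 peak is largest (0.316692); scaling to 100 gives 10.6 : 51.4 : 100.0 : 97.3 : 47.3 : 9.2.

10.6 : 51.4 : 100.0 : 97.3 : 47.3 : 9.2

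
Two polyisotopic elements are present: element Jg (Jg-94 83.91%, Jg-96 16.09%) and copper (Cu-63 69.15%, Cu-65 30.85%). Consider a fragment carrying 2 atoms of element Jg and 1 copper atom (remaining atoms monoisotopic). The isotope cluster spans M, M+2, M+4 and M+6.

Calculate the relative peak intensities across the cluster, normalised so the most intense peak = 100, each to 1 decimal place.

Element Jg pattern (n=2): 0.70408881 : 0.27002238 : 0.02588881
Copper pattern (n=1): 0.6915 : 0.3085
Convolve the two distributions (both contribute in 2-u steps):
  M: 0.70408881×0.6915 = 0.486877
  M+2: 0.70408881×0.3085 + 0.27002238×0.6915 = 0.403932
  M+4: 0.27002238×0.3085 + 0.02588881×0.6915 = 0.101204
  M+6: 0.02588881×0.3085 = 0.007987
Scale to base peak (0.486877) = 100: 100.0 : 83.0 : 20.8 : 1.6

100.0 : 83.0 : 20.8 : 1.6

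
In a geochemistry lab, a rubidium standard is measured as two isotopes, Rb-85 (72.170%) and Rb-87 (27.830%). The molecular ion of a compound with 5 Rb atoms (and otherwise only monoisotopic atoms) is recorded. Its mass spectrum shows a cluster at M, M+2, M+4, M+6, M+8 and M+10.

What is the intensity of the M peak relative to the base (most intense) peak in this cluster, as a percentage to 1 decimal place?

51.9%

Term probabilities: M 0.1958, M+2 0.3775, M+4 0.2911, M+6 0.1123, M+8 0.0216, M+10 0.0017. Base peak = M+2.
P(M+2) = C(5,1) × 0.72170^4 × 0.27830^1 = 5 × 0.27128565 × 0.2783 = 0.377494 (base)
P(M) = C(5,0) × 0.72170^5 × 0.27830^0 = 1 × 0.19578685 × 1.0000 = 0.195787
Relative intensity = 0.195787 / 0.377494 × 100 = 51.9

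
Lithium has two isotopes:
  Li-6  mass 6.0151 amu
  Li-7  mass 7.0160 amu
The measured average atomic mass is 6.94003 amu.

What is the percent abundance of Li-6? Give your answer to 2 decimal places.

7.59%

Writing the weighted mean with unknown fraction x of Li-6:
6.0151·x + 7.0160·(1 − x) = 6.94003
(6.0151 − 7.0160)·x = 6.94003 − 7.0160
x = -0.07597 / -1.0009 = 0.07590 → 7.59% Li-6, 92.41% Li-7.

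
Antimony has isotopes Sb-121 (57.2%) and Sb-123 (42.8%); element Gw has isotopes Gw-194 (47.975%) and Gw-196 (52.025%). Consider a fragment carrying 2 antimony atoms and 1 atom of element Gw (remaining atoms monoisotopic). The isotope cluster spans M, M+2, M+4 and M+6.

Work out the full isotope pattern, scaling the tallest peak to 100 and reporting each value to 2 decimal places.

Antimony pattern (n=2): 0.327184 : 0.489632 : 0.183184
Element Gw pattern (n=1): 0.47975 : 0.52025
Convolve the two distributions (both contribute in 2-u steps):
  M: 0.327184×0.47975 = 0.156967
  M+2: 0.327184×0.52025 + 0.489632×0.47975 = 0.405118
  M+4: 0.489632×0.52025 + 0.183184×0.47975 = 0.342614
  M+6: 0.183184×0.52025 = 0.095301
Scale to base peak (0.405118) = 100: 38.75 : 100.00 : 84.57 : 23.52

38.75 : 100.00 : 84.57 : 23.52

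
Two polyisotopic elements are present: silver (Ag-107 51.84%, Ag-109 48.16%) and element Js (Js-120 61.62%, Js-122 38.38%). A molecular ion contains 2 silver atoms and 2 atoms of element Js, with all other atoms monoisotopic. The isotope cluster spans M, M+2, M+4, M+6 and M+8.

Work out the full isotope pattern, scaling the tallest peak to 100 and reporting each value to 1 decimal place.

28.0 : 87.0 : 100.0 : 50.4 : 9.4

Silver pattern (n=2): 0.26873856 : 0.49932288 : 0.23193856
Element Js pattern (n=2): 0.37970244 : 0.47299512 : 0.14730244
Convolve the two distributions (both contribute in 2-u steps):
  M: 0.26873856×0.37970244 = 0.102041
  M+2: 0.26873856×0.47299512 + 0.49932288×0.37970244 = 0.316706
  M+4: 0.26873856×0.14730244 + 0.49932288×0.47299512 + 0.23193856×0.37970244 = 0.363831
  M+6: 0.49932288×0.14730244 + 0.23193856×0.47299512 = 0.183257
  M+8: 0.23193856×0.14730244 = 0.034165
Scale to base peak (0.363831) = 100: 28.0 : 87.0 : 100.0 : 50.4 : 9.4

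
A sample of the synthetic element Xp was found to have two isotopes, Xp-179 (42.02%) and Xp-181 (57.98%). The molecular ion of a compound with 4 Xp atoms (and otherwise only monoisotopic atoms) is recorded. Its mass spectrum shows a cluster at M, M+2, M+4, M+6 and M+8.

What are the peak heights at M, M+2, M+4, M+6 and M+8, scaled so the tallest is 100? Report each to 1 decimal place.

8.8 : 48.3 : 100.0 : 92.0 : 31.7

Expanding (0.4202 + 0.5798)^4:
P(M) = 0.4202^4 = 0.031176
P(M+2) = 4 × 0.4202^3 × 0.5798^1 = 0.172070
P(M+4) = 6 × 0.4202^2 × 0.5798^2 = 0.356139
P(M+6) = 4 × 0.4202^1 × 0.5798^3 = 0.327605
P(M+8) = 0.5798^4 = 0.113009
The M+4 peak is largest (0.356139); scaling to 100 gives 8.8 : 48.3 : 100.0 : 92.0 : 31.7.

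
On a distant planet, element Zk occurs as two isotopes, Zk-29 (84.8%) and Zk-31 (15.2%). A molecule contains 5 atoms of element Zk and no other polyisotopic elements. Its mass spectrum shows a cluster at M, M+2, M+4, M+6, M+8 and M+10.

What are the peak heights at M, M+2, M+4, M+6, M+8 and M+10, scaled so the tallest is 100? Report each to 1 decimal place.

The 5 Zk atoms are independent, so intensities follow the terms of (0.848 + 0.152)^5.
P(M) = 0.848^5 = 0.438510
P(M+2) = 5 × 0.848^4 × 0.152^1 = 0.393004
P(M+4) = 10 × 0.848^3 × 0.152^2 = 0.140888
P(M+6) = 10 × 0.848^2 × 0.152^3 = 0.025254
P(M+8) = 5 × 0.848^1 × 0.152^4 = 0.002263
P(M+10) = 0.152^5 = 0.000081
The M peak is largest (0.438510); scaling to 100 gives 100.0 : 89.6 : 32.1 : 5.8 : 0.5 : 0.0.

100.0 : 89.6 : 32.1 : 5.8 : 0.5 : 0.0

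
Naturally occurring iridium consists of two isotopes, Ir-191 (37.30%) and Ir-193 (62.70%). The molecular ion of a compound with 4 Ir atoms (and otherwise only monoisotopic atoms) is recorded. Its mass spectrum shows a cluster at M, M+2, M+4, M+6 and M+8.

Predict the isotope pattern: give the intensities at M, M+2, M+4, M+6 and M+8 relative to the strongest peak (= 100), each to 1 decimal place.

5.3 : 35.4 : 89.2 : 100.0 : 42.0

The 4 Ir atoms are independent, so intensities follow the terms of (0.3730 + 0.6270)^4.
P(M) = 0.3730^4 = 0.019357
P(M+2) = 4 × 0.3730^3 × 0.6270^1 = 0.130153
P(M+4) = 6 × 0.3730^2 × 0.6270^2 = 0.328174
P(M+6) = 4 × 0.3730^1 × 0.6270^3 = 0.367766
P(M+8) = 0.6270^4 = 0.154550
The M+6 peak is largest (0.367766); scaling to 100 gives 5.3 : 35.4 : 89.2 : 100.0 : 42.0.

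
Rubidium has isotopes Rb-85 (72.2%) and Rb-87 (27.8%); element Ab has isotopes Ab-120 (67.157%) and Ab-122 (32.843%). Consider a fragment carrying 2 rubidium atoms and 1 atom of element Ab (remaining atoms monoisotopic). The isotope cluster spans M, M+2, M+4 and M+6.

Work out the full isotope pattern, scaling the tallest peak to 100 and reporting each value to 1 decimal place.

Rubidium pattern (n=2): 0.521284 : 0.401432 : 0.077284
Element Ab pattern (n=1): 0.67157 : 0.32843
Convolve the two distributions (both contribute in 2-u steps):
  M: 0.521284×0.67157 = 0.350079
  M+2: 0.521284×0.32843 + 0.401432×0.67157 = 0.440795
  M+4: 0.401432×0.32843 + 0.077284×0.67157 = 0.183744
  M+6: 0.077284×0.32843 = 0.025382
Scale to base peak (0.440795) = 100: 79.4 : 100.0 : 41.7 : 5.8

79.4 : 100.0 : 41.7 : 5.8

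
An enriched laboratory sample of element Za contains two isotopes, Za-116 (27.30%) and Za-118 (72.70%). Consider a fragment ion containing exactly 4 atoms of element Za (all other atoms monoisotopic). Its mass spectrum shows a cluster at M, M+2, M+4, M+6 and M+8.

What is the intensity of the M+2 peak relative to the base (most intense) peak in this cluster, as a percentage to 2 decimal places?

14.10%

Term probabilities: M 0.0056, M+2 0.0592, M+4 0.2363, M+6 0.4196, M+8 0.2793. Base peak = M+6.
P(M+6) = C(4,3) × 0.2730^1 × 0.7270^3 = 4 × 0.2730 × 0.38424058 = 0.419591 (base)
P(M+2) = C(4,1) × 0.2730^3 × 0.7270^1 = 4 × 0.02034642 × 0.7270 = 0.059167
Relative intensity = 0.059167 / 0.419591 × 100 = 14.10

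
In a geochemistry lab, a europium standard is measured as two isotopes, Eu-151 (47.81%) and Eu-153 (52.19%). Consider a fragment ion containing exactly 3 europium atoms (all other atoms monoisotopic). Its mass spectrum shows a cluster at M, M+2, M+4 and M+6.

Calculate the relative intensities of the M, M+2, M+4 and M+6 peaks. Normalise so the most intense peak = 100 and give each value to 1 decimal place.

Each Eu atom is independently Eu-151 (p = 0.4781) or Eu-153 (q = 0.5219); the cluster is the binomial expansion (p + q)^3.
P(M) = 0.4781^3 = 0.109284
P(M+2) = 3 × 0.4781^2 × 0.5219^1 = 0.357887
P(M+4) = 3 × 0.4781^1 × 0.5219^2 = 0.390674
P(M+6) = 0.5219^3 = 0.142155
The M+4 peak is largest (0.390674); scaling to 100 gives 28.0 : 91.6 : 100.0 : 36.4.

28.0 : 91.6 : 100.0 : 36.4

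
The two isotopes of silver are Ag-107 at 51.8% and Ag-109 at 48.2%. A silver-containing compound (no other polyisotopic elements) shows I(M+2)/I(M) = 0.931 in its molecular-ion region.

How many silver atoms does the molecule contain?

For n independent Ag atoms, I(M+2)/I(M) = n · (abundance Ag-109) / (abundance Ag-107) = n · 0.482/0.518.
n = 0.931 × 0.518/0.482 = 1.00 ≈ 1

1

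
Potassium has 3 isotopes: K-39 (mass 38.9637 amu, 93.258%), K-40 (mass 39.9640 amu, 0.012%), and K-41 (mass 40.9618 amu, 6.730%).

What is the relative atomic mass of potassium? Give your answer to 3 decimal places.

Ar = Σ fᵢ·mᵢ = 0.93258 × 38.9637 + 0.00012 × 39.9640 + 0.06730 × 40.9618
= 36.33677 + 0.00480 + 2.75673 = 39.09830 amu

39.098 amu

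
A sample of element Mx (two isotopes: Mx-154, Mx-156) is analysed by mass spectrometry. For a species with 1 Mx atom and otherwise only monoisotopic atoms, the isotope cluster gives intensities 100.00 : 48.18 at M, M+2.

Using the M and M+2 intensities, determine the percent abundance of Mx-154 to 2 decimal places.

67.49%

Let p = fractional abundance of Mx-154. I(M+2)/I(M) = [C(1,1)·p^0·(1−p)] / p^1 = 1·(1−p)/p = 48.18/100.00 = 0.4818
(1−p)/p = 0.4818/1 = 0.4818  ⇒  p = 1/(1 + 0.4818) = 0.6749
Mx-154: 67.49%, Mx-156: 32.51%.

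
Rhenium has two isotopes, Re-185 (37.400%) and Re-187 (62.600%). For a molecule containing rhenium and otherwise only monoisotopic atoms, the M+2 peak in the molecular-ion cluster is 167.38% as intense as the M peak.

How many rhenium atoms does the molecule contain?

With n Re atoms, P(M+2)/P(M) = C(n,1)·p^(n−1)q / p^n = n·q/p = n · 0.62600/0.37400.
n = 1.6738 × 0.37400/0.62600 = 1.00 ≈ 1

1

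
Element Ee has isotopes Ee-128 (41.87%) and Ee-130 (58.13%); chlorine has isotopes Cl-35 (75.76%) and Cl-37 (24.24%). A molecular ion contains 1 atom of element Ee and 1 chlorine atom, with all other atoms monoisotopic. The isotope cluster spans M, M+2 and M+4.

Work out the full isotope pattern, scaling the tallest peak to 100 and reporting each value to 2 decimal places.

Element Ee pattern (n=1): 0.4187 : 0.5813
Chlorine pattern (n=1): 0.7576 : 0.2424
Convolve the two distributions (both contribute in 2-u steps):
  M: 0.4187×0.7576 = 0.317207
  M+2: 0.4187×0.2424 + 0.5813×0.7576 = 0.541886
  M+4: 0.5813×0.2424 = 0.140907
Scale to base peak (0.541886) = 100: 58.54 : 100.00 : 26.00

58.54 : 100.00 : 26.00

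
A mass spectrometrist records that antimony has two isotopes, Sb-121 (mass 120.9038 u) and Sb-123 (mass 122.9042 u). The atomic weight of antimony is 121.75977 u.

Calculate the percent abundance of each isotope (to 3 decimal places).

Writing the weighted mean with unknown fraction x of Sb-121:
120.9038·x + 122.9042·(1 − x) = 121.75977
(120.9038 − 122.9042)·x = 121.75977 − 122.9042
x = -1.14443 / -2.0004 = 0.57210 → 57.210% Sb-121, 42.790% Sb-123.

Sb-121: 57.210%, Sb-123: 42.790%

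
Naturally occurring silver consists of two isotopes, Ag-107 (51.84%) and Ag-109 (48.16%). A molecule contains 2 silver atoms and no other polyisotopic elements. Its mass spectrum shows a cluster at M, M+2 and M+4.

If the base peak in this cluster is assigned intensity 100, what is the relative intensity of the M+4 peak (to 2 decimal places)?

46.45

Binomial terms of (0.5184 + 0.4816)^2: M 0.2687, M+2 0.4993, M+4 0.2319 → M+2 is the base peak.
P(M+2) = C(2,1) × 0.5184^1 × 0.4816^1 = 2 × 0.5184 × 0.4816 = 0.499323 (base)
P(M+4) = C(2,2) × 0.5184^0 × 0.4816^2 = 1 × 1.0000 × 0.23193856 = 0.231939
Relative intensity = 0.231939 / 0.499323 × 100 = 46.45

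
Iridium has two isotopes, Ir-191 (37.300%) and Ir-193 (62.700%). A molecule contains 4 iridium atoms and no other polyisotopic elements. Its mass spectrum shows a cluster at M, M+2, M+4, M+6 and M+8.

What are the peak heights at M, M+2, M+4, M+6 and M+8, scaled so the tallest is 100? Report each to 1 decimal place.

Each Ir atom is independently Ir-191 (p = 0.37300) or Ir-193 (q = 0.62700); the cluster is the binomial expansion (p + q)^4.
P(M) = 0.37300^4 = 0.019357
P(M+2) = 4 × 0.37300^3 × 0.62700^1 = 0.130153
P(M+4) = 6 × 0.37300^2 × 0.62700^2 = 0.328174
P(M+6) = 4 × 0.37300^1 × 0.62700^3 = 0.367766
P(M+8) = 0.62700^4 = 0.154550
The M+6 peak is largest (0.367766); scaling to 100 gives 5.3 : 35.4 : 89.2 : 100.0 : 42.0.

5.3 : 35.4 : 89.2 : 100.0 : 42.0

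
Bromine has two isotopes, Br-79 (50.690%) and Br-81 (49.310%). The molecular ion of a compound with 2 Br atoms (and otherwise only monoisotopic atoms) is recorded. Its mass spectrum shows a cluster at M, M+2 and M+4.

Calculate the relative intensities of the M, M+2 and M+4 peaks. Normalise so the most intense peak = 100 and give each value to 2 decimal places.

51.40 : 100.00 : 48.64

Each Br atom is independently Br-79 (p = 0.50690) or Br-81 (q = 0.49310); the cluster is the binomial expansion (p + q)^2.
P(M) = 0.50690^2 = 0.256948
P(M+2) = 2 × 0.50690^1 × 0.49310^1 = 0.499905
P(M+4) = 0.49310^2 = 0.243148
The M+2 peak is largest (0.499905); scaling to 100 gives 51.40 : 100.00 : 48.64.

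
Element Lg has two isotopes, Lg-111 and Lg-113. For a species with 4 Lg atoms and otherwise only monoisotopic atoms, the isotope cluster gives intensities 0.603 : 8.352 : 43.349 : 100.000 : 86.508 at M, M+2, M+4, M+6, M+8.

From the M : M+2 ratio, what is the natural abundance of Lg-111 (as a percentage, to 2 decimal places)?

22.41%

Let p = fractional abundance of Lg-111. I(M+2)/I(M) = [C(4,1)·p^3·(1−p)] / p^4 = 4·(1−p)/p = 8.352/0.603 = 13.8507
(1−p)/p = 13.8507/4 = 3.4627  ⇒  p = 1/(1 + 3.4627) = 0.2241
Lg-111: 22.41%, Lg-113: 77.59%.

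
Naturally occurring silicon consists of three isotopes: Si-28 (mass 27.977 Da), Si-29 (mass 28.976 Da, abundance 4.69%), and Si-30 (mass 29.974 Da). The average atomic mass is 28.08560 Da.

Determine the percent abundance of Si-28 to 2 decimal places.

92.22%

Let x and y be the fractions of Si-28 and Si-30. Then x + y = 1 − 0.0469 = 0.9531 and 27.977x + 29.974y = 28.08560 − 0.0469×28.976 = 26.7266256.
Substituting: 27.977x + 29.974(0.9531 − x) = 26.7266256
(27.977 − 29.974)x = -1.8415938  ⇒  x = 0.92218, y = 0.03092
Si-28: 92.22%, Si-30: 3.09%.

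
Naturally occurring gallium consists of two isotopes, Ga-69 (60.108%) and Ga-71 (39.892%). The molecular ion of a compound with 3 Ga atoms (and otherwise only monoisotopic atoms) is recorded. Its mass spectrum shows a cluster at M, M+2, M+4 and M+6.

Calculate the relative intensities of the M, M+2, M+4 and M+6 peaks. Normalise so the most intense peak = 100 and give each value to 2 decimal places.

The 3 Ga atoms are independent, so intensities follow the terms of (0.60108 + 0.39892)^3.
P(M) = 0.60108^3 = 0.217169
P(M+2) = 3 × 0.60108^2 × 0.39892^1 = 0.432386
P(M+4) = 3 × 0.60108^1 × 0.39892^2 = 0.286963
P(M+6) = 0.39892^3 = 0.063483
The M+2 peak is largest (0.432386); scaling to 100 gives 50.23 : 100.00 : 66.37 : 14.68.

50.23 : 100.00 : 66.37 : 14.68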